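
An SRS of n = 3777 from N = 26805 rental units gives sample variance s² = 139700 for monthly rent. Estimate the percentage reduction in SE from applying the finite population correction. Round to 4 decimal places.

7.3127

f = n/N = 3777/26805 = 0.14090655.
SE_no-fpc = √(s²/n) = 6.081696; SE_fpc = √((1−f)s²/n) = 5.6369595.
Ratio = √(1−f) = 0.92687294. Reduction = 100·(1 − 0.92687294) = 7.3127%.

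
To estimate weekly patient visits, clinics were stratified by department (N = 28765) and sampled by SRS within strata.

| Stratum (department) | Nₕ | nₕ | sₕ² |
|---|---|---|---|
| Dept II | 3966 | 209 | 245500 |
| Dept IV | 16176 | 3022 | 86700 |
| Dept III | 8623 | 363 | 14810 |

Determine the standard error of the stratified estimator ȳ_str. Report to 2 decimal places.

5.66

Var(ȳ_str) = Σₕ Wₕ²(1 − fₕ)sₕ²/nₕ with Wₕ = Nₕ/N, N = 28765.
Dept II: Wₕ = 0.13787589; term = 0.13787589²·(1 − 0.05269793)·245500/209 = 21.152922.
Dept IV: Wₕ = 0.56235008; term = 0.56235008²·(1 − 0.18681998)·86700/3022 = 7.3777657.
Dept III: Wₕ = 0.29977403; term = 0.29977403²·(1 − 0.04209672)·14810/363 = 3.5120291.
Sum = 32.042717.
SE = √(32.042717) = 5.66.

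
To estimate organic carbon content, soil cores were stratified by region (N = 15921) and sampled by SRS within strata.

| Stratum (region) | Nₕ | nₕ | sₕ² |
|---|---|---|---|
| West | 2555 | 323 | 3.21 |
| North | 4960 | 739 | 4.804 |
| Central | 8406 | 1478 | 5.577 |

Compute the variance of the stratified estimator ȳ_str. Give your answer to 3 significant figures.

0.00163

Var(ȳ_str) = Σₕ Wₕ²(1 − fₕ)sₕ²/nₕ with Wₕ = Nₕ/N, N = 15921.
West: Wₕ = 0.16047987; term = 0.16047987²·(1 − 0.12641879)·3.21/323 = 2.2358719 × 10^-4.
North: Wₕ = 0.31153822; term = 0.31153822²·(1 − 0.14899194)·4.804/739 = 5.3692658 × 10^-4.
Central: Wₕ = 0.52798191; term = 0.52798191²·(1 − 0.17582679)·5.577/1478 = 8.6692752 × 10^-4.
Sum = 0.0016274413.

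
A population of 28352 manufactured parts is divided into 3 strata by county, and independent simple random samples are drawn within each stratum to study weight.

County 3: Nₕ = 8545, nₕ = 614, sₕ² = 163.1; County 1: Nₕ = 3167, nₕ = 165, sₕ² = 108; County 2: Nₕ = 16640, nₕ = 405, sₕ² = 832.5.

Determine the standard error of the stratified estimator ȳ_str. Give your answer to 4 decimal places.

0.8491

Var(ȳ_str) = Σₕ Wₕ²(1 − fₕ)sₕ²/nₕ with Wₕ = Nₕ/N, N = 28352.
County 3: Wₕ = 0.30138967; term = 0.30138967²·(1 − 0.07185489)·163.1/614 = 0.022395368.
County 1: Wₕ = 0.11170288; term = 0.11170288²·(1 − 0.05209978)·108/165 = 0.0077416077.
County 2: Wₕ = 0.58690745; term = 0.58690745²·(1 − 0.02433894)·832.5/405 = 0.69082403.
Sum = 0.72096101.
SE = √(0.72096101) = 0.8491.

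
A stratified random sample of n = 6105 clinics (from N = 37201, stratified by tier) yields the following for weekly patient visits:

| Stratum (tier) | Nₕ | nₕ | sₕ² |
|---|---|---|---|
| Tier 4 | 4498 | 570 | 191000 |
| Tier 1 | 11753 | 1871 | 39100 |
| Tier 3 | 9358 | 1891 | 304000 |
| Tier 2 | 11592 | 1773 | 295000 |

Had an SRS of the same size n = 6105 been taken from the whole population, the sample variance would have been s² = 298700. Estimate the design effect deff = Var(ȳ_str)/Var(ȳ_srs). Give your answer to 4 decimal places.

Var(ȳ_str) = Σ Wₕ²(1−fₕ)sₕ²/nₕ with Wₕ = Nₕ/37201:
  Tier 4: (4498/37201)²·(1−570/4498)·191000/570 = 4.2779944
  Tier 1: (11753/37201)²·(1−1871/11753)·39100/1871 = 1.7538293
  Tier 3: (9358/37201)²·(1−1891/9358)·304000/1891 = 8.117121
  Tier 2: (11592/37201)²·(1−1773/11592)·295000/1773 = 13.684524
  → Var(ȳ_str) = 27.833469.
Var(ȳ_srs) = (1 − 6105/37201)·298700/6105 = 40.897755.
deff = 27.833469 / 40.897755 = 0.6806.

0.6806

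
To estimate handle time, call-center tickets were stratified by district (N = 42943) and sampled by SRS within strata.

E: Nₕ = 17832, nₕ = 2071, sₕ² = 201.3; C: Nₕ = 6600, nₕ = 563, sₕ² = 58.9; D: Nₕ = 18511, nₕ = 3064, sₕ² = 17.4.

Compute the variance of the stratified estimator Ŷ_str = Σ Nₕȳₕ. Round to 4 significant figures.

3.311 × 10^7

Var(Ŷ_str) = Σₕ Nₕ²(1 − fₕ)sₕ²/nₕ.
E: 17832²·(1 − 2071/17832)·201.3/2071 = 2.7317912 × 10^7.
C: 6600²·(1 − 563/6600)·58.9/563 = 4.1684252 × 10^6.
D: 18511²·(1 − 3064/18511)·17.4/3064 = 1.6238074 × 10^6.
Sum = 3.3110145 × 10^7.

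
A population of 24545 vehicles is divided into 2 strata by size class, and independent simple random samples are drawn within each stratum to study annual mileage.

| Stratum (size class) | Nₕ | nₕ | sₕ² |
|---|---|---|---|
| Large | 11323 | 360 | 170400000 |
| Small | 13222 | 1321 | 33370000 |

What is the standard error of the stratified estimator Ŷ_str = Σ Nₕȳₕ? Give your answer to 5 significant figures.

Var(Ŷ_str) = Σₕ Nₕ²(1 − fₕ)sₕ²/nₕ.
Large: 11323²·(1 − 360/11323)·170400000/360 = 5.8756783 × 10^13.
Small: 13222²·(1 − 1321/13222)·33370000/1321 = 3.9749713 × 10^12.
Sum = 6.2731754 × 10^13.
SE = √(6.2731754 × 10^13) = 7.9203 × 10^6.

7.9203 × 10^6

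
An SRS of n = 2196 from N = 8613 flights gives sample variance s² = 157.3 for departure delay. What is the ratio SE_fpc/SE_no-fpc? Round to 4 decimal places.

0.8632

f = n/N = 2196/8613 = 0.25496343.
SE_no-fpc = √(s²/n) = 0.26763826; SE_fpc = √((1−f)s²/n) = 0.2310133.
Ratio = √(1−f) = 0.86315501.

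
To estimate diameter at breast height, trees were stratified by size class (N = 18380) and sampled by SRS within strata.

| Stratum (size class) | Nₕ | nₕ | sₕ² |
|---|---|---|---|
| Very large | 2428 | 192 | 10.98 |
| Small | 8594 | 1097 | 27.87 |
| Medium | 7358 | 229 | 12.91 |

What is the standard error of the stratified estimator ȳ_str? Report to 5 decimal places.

Var(ȳ_str) = Σₕ Wₕ²(1 − fₕ)sₕ²/nₕ with Wₕ = Nₕ/N, N = 18380.
Very large: Wₕ = 0.13210011; term = 0.13210011²·(1 − 0.07907743)·10.98/192 = 9.1903188 × 10^-4.
Small: Wₕ = 0.46757345; term = 0.46757345²·(1 − 0.12764720)·27.87/1097 = 0.0048453169.
Medium: Wₕ = 0.40032644; term = 0.40032644²·(1 − 0.03112259)·12.91/229 = 0.0087536292.
Sum = 0.014517978.
SE = √(0.014517978) = 0.12049.

0.12049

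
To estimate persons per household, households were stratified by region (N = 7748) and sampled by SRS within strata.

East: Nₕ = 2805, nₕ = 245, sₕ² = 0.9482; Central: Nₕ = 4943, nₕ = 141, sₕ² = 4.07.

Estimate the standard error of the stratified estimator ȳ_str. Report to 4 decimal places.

Var(ȳ_str) = Σₕ Wₕ²(1 − fₕ)sₕ²/nₕ with Wₕ = Nₕ/N, N = 7748.
East: Wₕ = 0.36202891; term = 0.36202891²·(1 − 0.08734403)·0.9482/245 = 4.6294295 × 10^-4.
Central: Wₕ = 0.63797109; term = 0.63797109²·(1 − 0.02852519)·4.07/141 = 0.011413237.
Sum = 0.01187618.
SE = √(0.01187618) = 0.1090.

0.1090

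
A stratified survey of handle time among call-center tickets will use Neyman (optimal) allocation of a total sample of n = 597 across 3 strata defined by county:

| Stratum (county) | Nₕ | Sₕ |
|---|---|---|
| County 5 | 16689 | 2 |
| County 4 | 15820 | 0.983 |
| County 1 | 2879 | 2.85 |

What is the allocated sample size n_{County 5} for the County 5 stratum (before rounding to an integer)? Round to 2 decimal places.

Neyman allocation: nₕ = n·NₕSₕ / Σⱼ NⱼSⱼ.
Σ NⱼSⱼ = 16689·2 + 15820·0.983 + 2879·2.85 = 57134.21.
n_{County 5} = 597·16689·2 / 57134.21 = 348.77.

348.77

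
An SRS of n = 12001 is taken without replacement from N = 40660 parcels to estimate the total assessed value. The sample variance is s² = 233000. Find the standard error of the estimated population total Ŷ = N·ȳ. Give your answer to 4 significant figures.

150400

Var(Ŷ) = N²·Var(ȳ) = N²·(1 − n/N)·s²/n.
f = 12001/40660 = 0.29515494; Var(ȳ) = 0.70484506·233000/12001 = 13.684601.
Var(Ŷ) = 40660² · 13.684601 = 2.262387 × 10^10.
SE(Ŷ) = √(2.262387 × 10^10) = 150400.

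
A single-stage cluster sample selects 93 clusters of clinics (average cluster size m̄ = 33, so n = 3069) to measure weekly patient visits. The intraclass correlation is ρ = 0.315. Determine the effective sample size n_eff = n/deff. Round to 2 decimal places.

deff = 1 + (33 − 1)·0.315 = 1 + 10.08 = 11.08.
n_eff = 3069 / 11.08 = 276.99.

276.99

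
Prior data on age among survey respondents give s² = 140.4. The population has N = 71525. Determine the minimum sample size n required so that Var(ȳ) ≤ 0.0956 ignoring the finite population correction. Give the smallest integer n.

1469

Without fpc, n₀ = s²/D = 140.4/0.0956 = 1468.6192.
Rounding up, n = 1469.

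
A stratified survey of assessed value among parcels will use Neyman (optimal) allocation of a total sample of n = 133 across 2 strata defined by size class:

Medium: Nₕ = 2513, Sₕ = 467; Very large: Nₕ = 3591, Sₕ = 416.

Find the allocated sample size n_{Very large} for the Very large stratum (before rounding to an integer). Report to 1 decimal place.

Neyman allocation: nₕ = n·NₕSₕ / Σⱼ NⱼSⱼ.
Σ NⱼSⱼ = 2513·467 + 3591·416 = 2.667427 × 10^6.
n_{Very large} = 133·3591·416 / (2.667427 × 10^6) = 74.5.

74.5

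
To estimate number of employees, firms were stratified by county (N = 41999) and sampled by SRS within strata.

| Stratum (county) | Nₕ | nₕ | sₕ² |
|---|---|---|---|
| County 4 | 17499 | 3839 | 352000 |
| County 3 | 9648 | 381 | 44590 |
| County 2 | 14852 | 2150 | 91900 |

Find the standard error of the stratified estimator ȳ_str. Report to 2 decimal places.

4.79

Var(ȳ_str) = Σₕ Wₕ²(1 − fₕ)sₕ²/nₕ with Wₕ = Nₕ/N, N = 41999.
County 4: Wₕ = 0.41665278; term = 0.41665278²·(1 − 0.21938396)·352000/3839 = 12.425406.
County 3: Wₕ = 0.22971976; term = 0.22971976²·(1 − 0.03949005)·44590/381 = 5.9321354.
County 2: Wₕ = 0.35362747; term = 0.35362747²·(1 − 0.14476165)·91900/2150 = 4.5714734.
Sum = 22.929015.
SE = √(22.929015) = 4.79.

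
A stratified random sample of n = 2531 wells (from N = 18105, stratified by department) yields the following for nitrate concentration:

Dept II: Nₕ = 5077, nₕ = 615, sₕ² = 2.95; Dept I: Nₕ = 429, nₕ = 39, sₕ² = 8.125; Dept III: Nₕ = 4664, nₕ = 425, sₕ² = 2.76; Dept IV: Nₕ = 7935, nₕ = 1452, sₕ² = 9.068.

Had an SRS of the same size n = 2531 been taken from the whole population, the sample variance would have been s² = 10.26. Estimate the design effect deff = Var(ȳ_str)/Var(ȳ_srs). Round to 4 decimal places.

Var(ȳ_str) = Σ Wₕ²(1−fₕ)sₕ²/nₕ with Wₕ = Nₕ/18105:
  Dept II: (5077/18105)²·(1−615/5077)·2.95/615 = 3.3150232 × 10^-4
  Dept I: (429/18105)²·(1−39/429)·8.125/39 = 1.063368 × 10^-4
  Dept III: (4664/18105)²·(1−425/4664)·2.76/425 = 3.9169232 × 10^-4
  Dept IV: (7935/18105)²·(1−1452/7935)·9.068/1452 = 9.801009 × 10^-4
  → Var(ȳ_str) = 0.0018096323.
Var(ȳ_srs) = (1 − 2531/18105)·10.26/2531 = 0.0034870394.
deff = 0.0018096323 / 0.0034870394 = 0.5190.

0.5190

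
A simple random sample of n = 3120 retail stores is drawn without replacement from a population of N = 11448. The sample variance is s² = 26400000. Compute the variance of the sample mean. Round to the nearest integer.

Under SRS without replacement, Var(ȳ) = (1 − f)·s²/n with f = n/N = 3120/11448 = 0.27253669.
Var(ȳ) = (1 − 0.27253669)·26400000/3120 = 0.72746331·8461.5385 = 6155.4588.

6155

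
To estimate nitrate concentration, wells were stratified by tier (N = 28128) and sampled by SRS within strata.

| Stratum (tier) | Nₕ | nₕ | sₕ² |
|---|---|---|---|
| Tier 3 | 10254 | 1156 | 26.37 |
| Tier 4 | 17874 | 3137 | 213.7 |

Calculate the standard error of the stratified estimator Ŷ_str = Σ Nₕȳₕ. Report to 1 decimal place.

Var(Ŷ_str) = Σₕ Nₕ²(1 − fₕ)sₕ²/nₕ.
Tier 3: 10254²·(1 − 1156/10254)·26.37/1156 = 2.1280976 × 10^6.
Tier 4: 17874²·(1 − 3137/17874)·213.7/3137 = 1.7944065 × 10^7.
Sum = 2.0072163 × 10^7.
SE = √(2.0072163 × 10^7) = 4480.2.

4480.2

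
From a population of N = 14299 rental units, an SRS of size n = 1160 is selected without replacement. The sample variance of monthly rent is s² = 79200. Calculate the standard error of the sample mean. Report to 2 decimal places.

Under SRS without replacement, Var(ȳ) = (1 − f)·s²/n with f = n/N = 1160/14299 = 0.08112455.
Var(ȳ) = (1 − 0.08112455)·79200/1160 = 0.91887545·68.275862 = 62.737013.
SE(ȳ) = √(62.737013) = 7.92.

7.92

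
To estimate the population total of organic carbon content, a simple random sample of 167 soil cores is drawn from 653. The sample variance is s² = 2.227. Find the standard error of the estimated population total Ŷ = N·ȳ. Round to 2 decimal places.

65.05

Var(Ŷ) = N²·Var(ȳ) = N²·(1 − n/N)·s²/n.
f = 167/653 = 0.25574273; Var(ȳ) = 0.74425727·2.227/167 = 0.0099249159.
Var(Ŷ) = 653² · 0.0099249159 = 4232.0735.
SE(Ŷ) = √(4232.0735) = 65.05.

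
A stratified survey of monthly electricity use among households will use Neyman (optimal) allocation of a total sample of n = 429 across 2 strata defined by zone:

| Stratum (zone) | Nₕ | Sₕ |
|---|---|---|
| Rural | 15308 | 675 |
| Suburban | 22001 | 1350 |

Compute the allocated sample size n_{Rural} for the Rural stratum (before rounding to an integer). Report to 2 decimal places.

110.73

Neyman allocation: nₕ = n·NₕSₕ / Σⱼ NⱼSⱼ.
Σ NⱼSⱼ = 15308·675 + 22001·1350 = 4.003425 × 10^7.
n_{Rural} = 429·15308·675 / (4.003425 × 10^7) = 110.73.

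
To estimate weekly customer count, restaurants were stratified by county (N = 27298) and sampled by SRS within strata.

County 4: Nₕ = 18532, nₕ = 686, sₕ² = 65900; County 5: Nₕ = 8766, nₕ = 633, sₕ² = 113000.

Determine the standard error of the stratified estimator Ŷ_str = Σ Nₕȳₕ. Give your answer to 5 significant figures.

210940

Var(Ŷ_str) = Σₕ Nₕ²(1 − fₕ)sₕ²/nₕ.
County 4: 18532²·(1 − 686/18532)·65900/686 = 3.1770531 × 10^10.
County 5: 8766²·(1 − 633/8766)·113000/633 = 1.2727027 × 10^10.
Sum = 4.4497558 × 10^10.
SE = √(4.4497558 × 10^10) = 210940.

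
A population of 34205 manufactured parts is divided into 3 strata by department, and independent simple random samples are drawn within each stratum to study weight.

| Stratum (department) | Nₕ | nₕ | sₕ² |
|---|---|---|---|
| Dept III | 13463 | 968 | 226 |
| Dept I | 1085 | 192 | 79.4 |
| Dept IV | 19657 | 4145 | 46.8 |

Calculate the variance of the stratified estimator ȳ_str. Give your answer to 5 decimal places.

0.03685

Var(ȳ_str) = Σₕ Wₕ²(1 − fₕ)sₕ²/nₕ with Wₕ = Nₕ/N, N = 34205.
Dept III: Wₕ = 0.39359743; term = 0.39359743²·(1 − 0.07190077)·226/968 = 0.033568505.
Dept I: Wₕ = 0.03172051; term = 0.03172051²·(1 − 0.17695853)·79.4/192 = 3.4246901 × 10^-4.
Dept IV: Wₕ = 0.57468206; term = 0.57468206²·(1 − 0.21086636)·46.8/4145 = 0.0029425724.
Sum = 0.036853546.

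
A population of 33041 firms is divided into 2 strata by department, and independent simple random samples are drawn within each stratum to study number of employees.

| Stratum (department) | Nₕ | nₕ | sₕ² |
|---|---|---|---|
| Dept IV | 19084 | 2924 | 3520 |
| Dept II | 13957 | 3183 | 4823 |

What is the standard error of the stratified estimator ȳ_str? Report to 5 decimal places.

0.74080

Var(ȳ_str) = Σₕ Wₕ²(1 − fₕ)sₕ²/nₕ with Wₕ = Nₕ/N, N = 33041.
Dept IV: Wₕ = 0.57758542; term = 0.57758542²·(1 − 0.15321735)·3520/2924 = 0.34007107.
Dept II: Wₕ = 0.42241458; term = 0.42241458²·(1 − 0.22805761)·4823/3183 = 0.20871002.
Sum = 0.54878109.
SE = √(0.54878109) = 0.74080.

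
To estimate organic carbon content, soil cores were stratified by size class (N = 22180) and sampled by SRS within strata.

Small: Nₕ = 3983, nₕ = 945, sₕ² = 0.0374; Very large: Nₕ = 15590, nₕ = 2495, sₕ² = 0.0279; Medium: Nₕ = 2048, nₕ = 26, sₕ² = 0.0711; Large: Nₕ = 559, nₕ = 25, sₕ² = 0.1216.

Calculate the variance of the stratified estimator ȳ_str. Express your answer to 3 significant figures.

Var(ȳ_str) = Σₕ Wₕ²(1 − fₕ)sₕ²/nₕ with Wₕ = Nₕ/N, N = 22180.
Small: Wₕ = 0.17957619; term = 0.17957619²·(1 − 0.23725835)·0.0374/945 = 9.7345255 × 10^-7.
Very large: Wₕ = 0.70288548; term = 0.70288548²·(1 − 0.16003849)·0.0279/2495 = 4.6404723 × 10^-6.
Medium: Wₕ = 0.09233544; term = 0.09233544²·(1 − 0.01269531)·0.0711/26 = 2.3018884 × 10^-5.
Large: Wₕ = 0.02520289; term = 0.02520289²·(1 − 0.04472272)·0.1216/25 = 2.9513692 × 10^-6.
Sum = 3.1584178 × 10^-5.

3.16 × 10^-5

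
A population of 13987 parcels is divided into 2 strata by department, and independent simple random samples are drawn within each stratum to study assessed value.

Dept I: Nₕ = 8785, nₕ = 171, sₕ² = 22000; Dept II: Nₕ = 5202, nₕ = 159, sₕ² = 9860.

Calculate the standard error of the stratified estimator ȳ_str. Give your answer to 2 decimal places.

7.62

Var(ȳ_str) = Σₕ Wₕ²(1 − fₕ)sₕ²/nₕ with Wₕ = Nₕ/N, N = 13987.
Dept I: Wₕ = 0.62808322; term = 0.62808322²·(1 − 0.01946500)·22000/171 = 49.765005.
Dept II: Wₕ = 0.37191678; term = 0.37191678²·(1 − 0.03056517)·9860/159 = 8.3155304.
Sum = 58.080535.
SE = √(58.080535) = 7.62.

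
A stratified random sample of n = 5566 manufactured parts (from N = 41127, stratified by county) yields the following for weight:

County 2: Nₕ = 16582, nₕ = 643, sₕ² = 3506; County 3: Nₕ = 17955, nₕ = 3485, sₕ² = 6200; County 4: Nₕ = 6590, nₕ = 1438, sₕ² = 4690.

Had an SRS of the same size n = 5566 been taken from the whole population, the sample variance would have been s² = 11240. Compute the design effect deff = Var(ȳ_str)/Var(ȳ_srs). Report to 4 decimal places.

Var(ȳ_str) = Σ Wₕ²(1−fₕ)sₕ²/nₕ with Wₕ = Nₕ/41127:
  County 2: (16582/41127)²·(1−643/16582)·3506/643 = 0.85201033
  County 3: (17955/41127)²·(1−3485/17955)·6200/3485 = 0.273268
  County 4: (6590/41127)²·(1−1438/6590)·4690/1438 = 0.065466808
  → Var(ȳ_str) = 1.1907451.
Var(ȳ_srs) = (1 − 5566/41127)·11240/5566 = 1.7461037.
deff = 1.1907451 / 1.7461037 = 0.6819.

0.6819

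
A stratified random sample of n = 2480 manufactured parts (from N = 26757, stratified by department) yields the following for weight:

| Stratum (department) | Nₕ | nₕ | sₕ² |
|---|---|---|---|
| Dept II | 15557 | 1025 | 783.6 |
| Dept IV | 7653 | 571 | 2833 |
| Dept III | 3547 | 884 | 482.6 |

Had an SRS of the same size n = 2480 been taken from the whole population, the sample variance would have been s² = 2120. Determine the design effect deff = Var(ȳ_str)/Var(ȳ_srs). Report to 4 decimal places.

Var(ȳ_str) = Σ Wₕ²(1−fₕ)sₕ²/nₕ with Wₕ = Nₕ/26757:
  Dept II: (15557/26757)²·(1−1025/15557)·783.6/1025 = 0.24140539
  Dept IV: (7653/26757)²·(1−571/7653)·2833/571 = 0.37559799
  Dept III: (3547/26757)²·(1−884/3547)·482.6/884 = 0.0072026543
  → Var(ȳ_str) = 0.62420603.
Var(ȳ_srs) = (1 − 2480/26757)·2120/2480 = 0.77560711.
deff = 0.62420603 / 0.77560711 = 0.8048.

0.8048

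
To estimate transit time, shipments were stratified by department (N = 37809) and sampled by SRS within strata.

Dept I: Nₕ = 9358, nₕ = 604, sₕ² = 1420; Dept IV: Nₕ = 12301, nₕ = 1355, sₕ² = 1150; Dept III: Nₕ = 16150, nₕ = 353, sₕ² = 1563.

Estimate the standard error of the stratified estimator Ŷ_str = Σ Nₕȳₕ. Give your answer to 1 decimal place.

Var(Ŷ_str) = Σₕ Nₕ²(1 − fₕ)sₕ²/nₕ.
Dept I: 9358²·(1 − 604/9358)·1420/604 = 1.9259322 × 10^8.
Dept IV: 12301²·(1 − 1355/12301)·1150/1355 = 1.1427584 × 10^8.
Dept III: 16150²·(1 − 353/16150)·1563/353 = 1.1296175 × 10^9.
Sum = 1.4364866 × 10^9.
SE = √(1.4364866 × 10^9) = 37901.0.

37901.0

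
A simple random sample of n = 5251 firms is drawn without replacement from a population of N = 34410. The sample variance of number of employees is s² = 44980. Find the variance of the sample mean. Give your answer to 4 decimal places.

7.2588

Under SRS without replacement, Var(ȳ) = (1 − f)·s²/n with f = n/N = 5251/34410 = 0.15260099.
Var(ȳ) = (1 − 0.15260099)·44980/5251 = 0.84739901·8.5659874 = 7.2588093.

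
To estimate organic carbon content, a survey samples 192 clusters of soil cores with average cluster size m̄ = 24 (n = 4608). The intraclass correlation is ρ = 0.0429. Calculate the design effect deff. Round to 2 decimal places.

deff = 1 + (24 − 1)·0.0429 = 1 + 0.9867 = 1.9867.

1.99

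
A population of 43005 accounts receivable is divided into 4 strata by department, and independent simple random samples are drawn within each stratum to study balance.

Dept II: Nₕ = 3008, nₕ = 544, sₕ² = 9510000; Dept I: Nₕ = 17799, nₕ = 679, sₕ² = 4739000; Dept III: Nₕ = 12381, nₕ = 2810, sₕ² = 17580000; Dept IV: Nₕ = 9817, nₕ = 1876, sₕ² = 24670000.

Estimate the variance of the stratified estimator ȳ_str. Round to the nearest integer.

Var(ȳ_str) = Σₕ Wₕ²(1 − fₕ)sₕ²/nₕ with Wₕ = Nₕ/N, N = 43005.
Dept II: Wₕ = 0.06994536; term = 0.06994536²·(1 − 0.18085106)·9510000/544 = 70.058728.
Dept I: Wₕ = 0.41388211; term = 0.41388211²·(1 − 0.03814821)·4739000/679 = 1149.9485.
Dept III: Wₕ = 0.28789676; term = 0.28789676²·(1 − 0.22696067)·17580000/2810 = 400.85535.
Dept IV: Wₕ = 0.22827578; term = 0.22827578²·(1 − 0.19109708)·24670000/1876 = 554.3096.
Sum = 2175.1722.

2175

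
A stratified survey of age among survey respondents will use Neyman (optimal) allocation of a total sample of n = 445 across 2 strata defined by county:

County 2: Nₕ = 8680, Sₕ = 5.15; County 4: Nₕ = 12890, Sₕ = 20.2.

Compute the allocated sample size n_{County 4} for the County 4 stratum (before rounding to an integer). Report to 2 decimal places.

379.80

Neyman allocation: nₕ = n·NₕSₕ / Σⱼ NⱼSⱼ.
Σ NⱼSⱼ = 8680·5.15 + 12890·20.2 = 305080.
n_{County 4} = 445·12890·20.2 / 305080 = 379.80.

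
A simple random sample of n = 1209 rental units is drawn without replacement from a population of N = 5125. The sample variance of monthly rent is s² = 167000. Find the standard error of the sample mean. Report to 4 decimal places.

10.2735

Under SRS without replacement, Var(ȳ) = (1 − f)·s²/n with f = n/N = 1209/5125 = 0.23590244.
Var(ȳ) = (1 − 0.23590244)·167000/1209 = 0.76409756·138.13069 = 105.54532.
SE(ȳ) = √(105.54532) = 10.2735.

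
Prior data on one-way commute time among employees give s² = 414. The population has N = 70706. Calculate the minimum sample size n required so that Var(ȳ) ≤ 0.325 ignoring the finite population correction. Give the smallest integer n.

1274

Without fpc, n₀ = s²/D = 414/0.325 = 1273.8462.
Rounding up, n = 1274.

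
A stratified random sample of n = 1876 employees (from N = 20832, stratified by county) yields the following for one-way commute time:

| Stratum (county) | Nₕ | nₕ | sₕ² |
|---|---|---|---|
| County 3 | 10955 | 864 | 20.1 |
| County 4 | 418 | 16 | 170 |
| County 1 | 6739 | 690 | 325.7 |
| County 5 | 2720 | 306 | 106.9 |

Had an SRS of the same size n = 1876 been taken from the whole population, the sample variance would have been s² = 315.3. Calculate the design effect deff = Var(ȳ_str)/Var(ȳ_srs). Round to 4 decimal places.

Var(ȳ_str) = Σ Wₕ²(1−fₕ)sₕ²/nₕ with Wₕ = Nₕ/20832:
  County 3: (10955/20832)²·(1−864/10955)·20.1/864 = 0.0059260726
  County 4: (418/20832)²·(1−16/418)·170/16 = 0.0041140479
  County 1: (6739/20832)²·(1−690/6739)·325.7/690 = 0.044338988
  County 5: (2720/20832)²·(1−306/2720)·106.9/306 = 0.0052856757
  → Var(ȳ_str) = 0.059664784.
Var(ȳ_srs) = (1 − 1876/20832)·315.3/1876 = 0.15293499.
deff = 0.059664784 / 0.15293499 = 0.3901.

0.3901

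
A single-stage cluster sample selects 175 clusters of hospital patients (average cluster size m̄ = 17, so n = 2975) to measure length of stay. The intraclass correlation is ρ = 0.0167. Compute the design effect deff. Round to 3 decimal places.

1.267

deff = 1 + (17 − 1)·0.0167 = 1 + 0.2672 = 1.2672.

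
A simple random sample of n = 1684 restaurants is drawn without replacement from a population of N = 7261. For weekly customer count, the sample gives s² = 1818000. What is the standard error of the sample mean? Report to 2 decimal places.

28.80

Under SRS without replacement, Var(ȳ) = (1 − f)·s²/n with f = n/N = 1684/7261 = 0.23192398.
Var(ȳ) = (1 − 0.23192398)·1818000/1684 = 0.76807602·1079.5724 = 829.19371.
SE(ȳ) = √(829.19371) = 28.80.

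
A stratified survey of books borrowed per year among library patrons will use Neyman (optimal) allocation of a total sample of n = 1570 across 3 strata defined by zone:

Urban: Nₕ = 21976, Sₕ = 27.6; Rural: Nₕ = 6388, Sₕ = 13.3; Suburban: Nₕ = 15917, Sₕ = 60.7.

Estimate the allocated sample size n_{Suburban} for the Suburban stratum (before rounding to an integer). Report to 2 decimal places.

Neyman allocation: nₕ = n·NₕSₕ / Σⱼ NⱼSⱼ.
Σ NⱼSⱼ = 21976·27.6 + 6388·13.3 + 15917·60.7 = 1.6576599 × 10^6.
n_{Suburban} = 1570·15917·60.7 / (1.6576599 × 10^6) = 915.07.

915.07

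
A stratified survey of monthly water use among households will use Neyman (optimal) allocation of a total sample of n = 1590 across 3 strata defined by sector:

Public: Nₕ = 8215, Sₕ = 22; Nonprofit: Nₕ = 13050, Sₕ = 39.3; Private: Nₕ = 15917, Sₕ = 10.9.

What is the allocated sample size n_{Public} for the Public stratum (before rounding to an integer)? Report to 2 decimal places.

Neyman allocation: nₕ = n·NₕSₕ / Σⱼ NⱼSⱼ.
Σ NⱼSⱼ = 8215·22 + 13050·39.3 + 15917·10.9 = 867090.3.
n_{Public} = 1590·8215·22 / 867090.3 = 331.41.

331.41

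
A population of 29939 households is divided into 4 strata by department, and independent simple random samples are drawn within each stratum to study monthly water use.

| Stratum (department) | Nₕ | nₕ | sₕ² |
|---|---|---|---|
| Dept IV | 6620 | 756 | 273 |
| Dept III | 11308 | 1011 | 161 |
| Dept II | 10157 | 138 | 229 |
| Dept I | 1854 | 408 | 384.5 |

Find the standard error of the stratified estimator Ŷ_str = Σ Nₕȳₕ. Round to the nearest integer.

14281

Var(Ŷ_str) = Σₕ Nₕ²(1 − fₕ)sₕ²/nₕ.
Dept IV: 6620²·(1 − 756/6620)·273/756 = 1.4018218 × 10^7.
Dept III: 11308²·(1 − 1011/11308)·161/1011 = 1.8542626 × 10^7.
Dept II: 10157²·(1 − 138/10157)·229/138 = 1.6886756 × 10^8.
Dept I: 1854²·(1 − 408/1854)·384.5/408 = 2.5264703 × 10^6.
Sum = 2.0395487 × 10^8.
SE = √(2.0395487 × 10^8) = 14281.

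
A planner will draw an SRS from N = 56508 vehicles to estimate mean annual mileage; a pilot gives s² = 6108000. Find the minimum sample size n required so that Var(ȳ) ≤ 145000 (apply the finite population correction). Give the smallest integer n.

43

Without fpc, n₀ = s²/D = 6108000/145000 = 42.1241.
With fpc, (1 − n/N)·s²/n ≤ D requires n ≥ n₀/(1 + n₀/N) = 42.1241/(1 + 42.1241/56508) = 42.0927.
Rounding up, n = 43.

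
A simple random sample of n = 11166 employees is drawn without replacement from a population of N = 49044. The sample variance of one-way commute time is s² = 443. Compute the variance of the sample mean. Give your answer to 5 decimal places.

Under SRS without replacement, Var(ȳ) = (1 − f)·s²/n with f = n/N = 11166/49044 = 0.22767311.
Var(ȳ) = (1 − 0.22767311)·443/11166 = 0.77232689·0.03967401 = 0.030641305.

0.03064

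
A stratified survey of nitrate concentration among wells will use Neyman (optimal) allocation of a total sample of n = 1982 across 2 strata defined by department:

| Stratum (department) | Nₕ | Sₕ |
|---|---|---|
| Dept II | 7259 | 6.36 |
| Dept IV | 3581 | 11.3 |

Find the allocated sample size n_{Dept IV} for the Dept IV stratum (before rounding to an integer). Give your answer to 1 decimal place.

925.8

Neyman allocation: nₕ = n·NₕSₕ / Σⱼ NⱼSⱼ.
Σ NⱼSⱼ = 7259·6.36 + 3581·11.3 = 86632.54.
n_{Dept IV} = 1982·3581·11.3 / 86632.54 = 925.8.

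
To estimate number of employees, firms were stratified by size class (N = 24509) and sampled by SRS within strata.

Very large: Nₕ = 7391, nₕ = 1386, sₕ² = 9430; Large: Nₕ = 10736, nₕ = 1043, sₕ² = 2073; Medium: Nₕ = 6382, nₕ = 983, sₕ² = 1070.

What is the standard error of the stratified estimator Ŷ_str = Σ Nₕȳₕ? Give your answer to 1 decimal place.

Var(Ŷ_str) = Σₕ Nₕ²(1 − fₕ)sₕ²/nₕ.
Very large: 7391²·(1 − 1386/7391)·9430/1386 = 3.0197061 × 10^8.
Large: 10736²·(1 − 1043/10736)·2073/1043 = 2.0683104 × 10^8.
Medium: 6382²·(1 − 983/6382)·1070/983 = 3.7505969 × 10^7.
Sum = 5.4630762 × 10^8.
SE = √(5.4630762 × 10^8) = 23373.2.

23373.2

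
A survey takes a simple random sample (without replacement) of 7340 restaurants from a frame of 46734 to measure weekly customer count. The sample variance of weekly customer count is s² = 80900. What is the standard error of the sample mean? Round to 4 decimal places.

3.0481

Under SRS without replacement, Var(ȳ) = (1 − f)·s²/n with f = n/N = 7340/46734 = 0.15705910.
Var(ȳ) = (1 − 0.15705910)·80900/7340 = 0.84294090·11.021798 = 9.2907246.
SE(ȳ) = √(9.2907246) = 3.0481.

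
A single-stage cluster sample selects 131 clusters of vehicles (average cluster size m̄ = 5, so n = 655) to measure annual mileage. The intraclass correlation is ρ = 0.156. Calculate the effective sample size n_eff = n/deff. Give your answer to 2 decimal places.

403.33

deff = 1 + (5 − 1)·0.156 = 1 + 0.624 = 1.624.
n_eff = 655 / 1.624 = 403.33.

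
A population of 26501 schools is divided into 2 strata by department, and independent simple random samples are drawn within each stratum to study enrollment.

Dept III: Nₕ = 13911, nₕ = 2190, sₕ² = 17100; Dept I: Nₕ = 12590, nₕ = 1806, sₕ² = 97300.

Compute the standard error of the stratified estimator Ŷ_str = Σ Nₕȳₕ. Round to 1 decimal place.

92671.0

Var(Ŷ_str) = Σₕ Nₕ²(1 − fₕ)sₕ²/nₕ.
Dept III: 13911²·(1 − 2190/13911)·17100/2190 = 1.2731366 × 10^9.
Dept I: 12590²·(1 − 1806/12590)·97300/1806 = 7.3147705 × 10^9.
Sum = 8.5879071 × 10^9.
SE = √(8.5879071 × 10^9) = 92671.0.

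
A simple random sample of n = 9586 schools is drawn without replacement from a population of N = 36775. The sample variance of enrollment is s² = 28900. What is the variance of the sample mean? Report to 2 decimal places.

Under SRS without replacement, Var(ȳ) = (1 − f)·s²/n with f = n/N = 9586/36775 = 0.26066621.
Var(ȳ) = (1 − 0.26066621)·28900/9586 = 0.73933379·3.0148133 = 2.2289533.

2.23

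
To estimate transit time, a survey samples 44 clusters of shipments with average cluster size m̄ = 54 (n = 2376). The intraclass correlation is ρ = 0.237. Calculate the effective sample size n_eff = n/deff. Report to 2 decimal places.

deff = 1 + (54 − 1)·0.237 = 1 + 12.561 = 13.561.
n_eff = 2376 / 13.561 = 175.21.

175.21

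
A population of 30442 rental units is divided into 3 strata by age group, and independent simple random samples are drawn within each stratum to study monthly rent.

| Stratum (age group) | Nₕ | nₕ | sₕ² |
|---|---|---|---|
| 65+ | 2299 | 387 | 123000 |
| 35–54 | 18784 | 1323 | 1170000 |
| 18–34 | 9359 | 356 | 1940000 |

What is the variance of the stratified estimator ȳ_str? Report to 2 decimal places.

Var(ȳ_str) = Σₕ Wₕ²(1 − fₕ)sₕ²/nₕ with Wₕ = Nₕ/N, N = 30442.
65+: Wₕ = 0.07552066; term = 0.07552066²·(1 − 0.16833406)·123000/387 = 1.5075601.
35–54: Wₕ = 0.61704224; term = 0.61704224²·(1 − 0.07043228)·1170000/1323 = 312.9946.
18–34: Wₕ = 0.30743709; term = 0.30743709²·(1 − 0.03803825)·1940000/356 = 495.47536.
Sum = 809.97752.

809.98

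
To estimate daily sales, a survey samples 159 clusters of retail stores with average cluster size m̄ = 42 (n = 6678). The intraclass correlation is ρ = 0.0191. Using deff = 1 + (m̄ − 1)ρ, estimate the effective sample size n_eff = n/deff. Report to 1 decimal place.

deff = 1 + (42 − 1)·0.0191 = 1 + 0.7831 = 1.7831.
n_eff = 6678 / 1.7831 = 3745.2.

3745.2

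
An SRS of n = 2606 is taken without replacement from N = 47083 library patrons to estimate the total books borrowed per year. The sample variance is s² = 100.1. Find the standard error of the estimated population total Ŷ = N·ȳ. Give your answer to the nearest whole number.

8969

Var(Ŷ) = N²·Var(ȳ) = N²·(1 − n/N)·s²/n.
f = 2606/47083 = 0.05534906; Var(ȳ) = 0.94465094·100.1/2606 = 0.036285326.
Var(Ŷ) = 47083² · 0.036285326 = 8.0437633 × 10^7.
SE(Ŷ) = √(8.0437633 × 10^7) = 8969.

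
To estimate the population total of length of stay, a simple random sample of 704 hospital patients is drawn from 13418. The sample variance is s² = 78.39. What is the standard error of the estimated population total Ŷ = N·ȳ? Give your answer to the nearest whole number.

Var(Ŷ) = N²·Var(ȳ) = N²·(1 − n/N)·s²/n.
f = 704/13418 = 0.05246684; Var(ȳ) = 0.94753316·78.39/704 = 0.10550728.
Var(Ŷ) = 13418² · 0.10550728 = 1.8995818 × 10^7.
SE(Ŷ) = √(1.8995818 × 10^7) = 4358.

4358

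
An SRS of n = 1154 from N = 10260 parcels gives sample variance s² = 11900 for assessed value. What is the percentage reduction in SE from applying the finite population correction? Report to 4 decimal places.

f = n/N = 1154/10260 = 0.11247563.
SE_no-fpc = √(s²/n) = 3.2112238; SE_fpc = √((1−f)s²/n) = 3.0252462.
Ratio = √(1−f) = 0.94208512. Reduction = 100·(1 − 0.94208512) = 5.7915%.

5.7915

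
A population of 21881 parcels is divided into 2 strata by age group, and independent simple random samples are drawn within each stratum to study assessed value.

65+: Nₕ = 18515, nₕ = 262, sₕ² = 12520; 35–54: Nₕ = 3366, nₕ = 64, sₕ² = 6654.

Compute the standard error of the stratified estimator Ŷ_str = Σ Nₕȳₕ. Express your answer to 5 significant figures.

131550

Var(Ŷ_str) = Σₕ Nₕ²(1 − fₕ)sₕ²/nₕ.
65+: 18515²·(1 − 262/18515)·12520/262 = 1.6149572 × 10^10.
35–54: 3366²·(1 − 64/3366)·6654/64 = 1.155564 × 10^9.
Sum = 1.7305136 × 10^10.
SE = √(1.7305136 × 10^10) = 131550.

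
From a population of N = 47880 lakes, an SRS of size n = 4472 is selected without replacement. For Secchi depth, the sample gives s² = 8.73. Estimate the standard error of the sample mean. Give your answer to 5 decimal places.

0.04207

Under SRS without replacement, Var(ȳ) = (1 − f)·s²/n with f = n/N = 4472/47880 = 0.09340017.
Var(ȳ) = (1 − 0.09340017)·8.73/4472 = 0.90659983·0.0019521467 = 0.0017698159.
SE(ȳ) = √(0.0017698159) = 0.04207.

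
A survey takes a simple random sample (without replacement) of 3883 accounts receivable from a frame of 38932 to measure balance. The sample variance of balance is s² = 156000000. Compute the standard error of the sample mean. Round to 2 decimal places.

Under SRS without replacement, Var(ȳ) = (1 − f)·s²/n with f = n/N = 3883/38932 = 0.09973800.
Var(ȳ) = (1 − 0.09973800)·156000000/3883 = 0.90026200·40175.122 = 36168.136.
SE(ȳ) = √(36168.136) = 190.18.

190.18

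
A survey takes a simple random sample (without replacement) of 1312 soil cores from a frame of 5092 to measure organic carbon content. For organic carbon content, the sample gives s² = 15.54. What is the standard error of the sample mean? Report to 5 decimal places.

Under SRS without replacement, Var(ȳ) = (1 − f)·s²/n with f = n/N = 1312/5092 = 0.25765907.
Var(ȳ) = (1 − 0.25765907)·15.54/1312 = 0.74234093·0.011844512 = 0.0087926662.
SE(ȳ) = √(0.0087926662) = 0.09377.

0.09377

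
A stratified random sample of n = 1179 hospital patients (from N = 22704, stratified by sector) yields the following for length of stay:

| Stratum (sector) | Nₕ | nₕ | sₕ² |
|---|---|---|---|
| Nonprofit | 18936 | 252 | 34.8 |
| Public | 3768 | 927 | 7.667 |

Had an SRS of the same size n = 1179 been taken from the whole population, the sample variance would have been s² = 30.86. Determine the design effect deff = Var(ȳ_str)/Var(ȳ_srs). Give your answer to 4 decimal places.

Var(ȳ_str) = Σ Wₕ²(1−fₕ)sₕ²/nₕ with Wₕ = Nₕ/22704:
  Nonprofit: (18936/22704)²·(1−252/18936)·34.8/252 = 0.094783349
  Public: (3768/22704)²·(1−927/3768)·7.667/927 = 1.7176042 × 10^-4
  → Var(ȳ_str) = 0.094955109.
Var(ȳ_srs) = (1 − 1179/22704)·30.86/1179 = 0.024815492.
deff = 0.094955109 / 0.024815492 = 3.8264.

3.8264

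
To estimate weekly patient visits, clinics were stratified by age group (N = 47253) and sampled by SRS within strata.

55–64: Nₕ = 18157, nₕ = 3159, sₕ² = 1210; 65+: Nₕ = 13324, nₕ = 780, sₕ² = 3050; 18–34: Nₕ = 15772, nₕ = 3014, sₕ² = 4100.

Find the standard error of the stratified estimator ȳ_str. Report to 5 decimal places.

0.67971

Var(ȳ_str) = Σₕ Wₕ²(1 − fₕ)sₕ²/nₕ with Wₕ = Nₕ/N, N = 47253.
55–64: Wₕ = 0.38425074; term = 0.38425074²·(1 − 0.17398249)·1210/3159 = 0.046714791.
65+: Wₕ = 0.28197152; term = 0.28197152²·(1 − 0.05854098)·3050/780 = 0.29269623.
18–34: Wₕ = 0.33377775; term = 0.33377775²·(1 − 0.19109815)·4100/3014 = 0.12258892.
Sum = 0.46199994.
SE = √(0.46199994) = 0.67971.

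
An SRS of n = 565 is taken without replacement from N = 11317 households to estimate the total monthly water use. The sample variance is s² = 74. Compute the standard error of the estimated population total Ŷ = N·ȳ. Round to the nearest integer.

Var(Ŷ) = N²·Var(ȳ) = N²·(1 − n/N)·s²/n.
f = 565/11317 = 0.04992489; Var(ȳ) = 0.95007511·74/565 = 0.12443462.
Var(Ŷ) = 11317² · 0.12443462 = 1.59369 × 10^7.
SE(Ŷ) = √(1.59369 × 10^7) = 3992.

3992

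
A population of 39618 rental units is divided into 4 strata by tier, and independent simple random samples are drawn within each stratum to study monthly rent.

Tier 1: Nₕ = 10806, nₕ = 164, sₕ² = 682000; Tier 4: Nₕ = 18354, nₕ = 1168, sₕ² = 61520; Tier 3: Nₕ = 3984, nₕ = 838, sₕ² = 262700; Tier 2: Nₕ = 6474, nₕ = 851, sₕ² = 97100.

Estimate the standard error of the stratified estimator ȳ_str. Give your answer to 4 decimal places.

17.9001

Var(ȳ_str) = Σₕ Wₕ²(1 − fₕ)sₕ²/nₕ with Wₕ = Nₕ/N, N = 39618.
Tier 1: Wₕ = 0.27275481; term = 0.27275481²·(1 − 0.01517675)·682000/164 = 304.67979.
Tier 4: Wₕ = 0.46327427; term = 0.46327427²·(1 − 0.06363735)·61520/1168 = 10.585075.
Tier 3: Wₕ = 0.10056035; term = 0.10056035²·(1 − 0.21034137)·262700/838 = 2.5032776.
Tier 2: Wₕ = 0.16341057; term = 0.16341057²·(1 − 0.13144887)·97100/851 = 2.6463382.
Sum = 320.41448.
SE = √(320.41448) = 17.9001.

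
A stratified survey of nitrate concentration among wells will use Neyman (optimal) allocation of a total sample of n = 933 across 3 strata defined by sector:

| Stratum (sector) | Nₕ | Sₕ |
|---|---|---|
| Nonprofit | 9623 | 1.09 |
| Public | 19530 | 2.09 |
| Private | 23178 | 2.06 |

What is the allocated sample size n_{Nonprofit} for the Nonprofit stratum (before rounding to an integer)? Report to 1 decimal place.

98.8

Neyman allocation: nₕ = n·NₕSₕ / Σⱼ NⱼSⱼ.
Σ NⱼSⱼ = 9623·1.09 + 19530·2.09 + 23178·2.06 = 99053.45.
n_{Nonprofit} = 933·9623·1.09 / 99053.45 = 98.8.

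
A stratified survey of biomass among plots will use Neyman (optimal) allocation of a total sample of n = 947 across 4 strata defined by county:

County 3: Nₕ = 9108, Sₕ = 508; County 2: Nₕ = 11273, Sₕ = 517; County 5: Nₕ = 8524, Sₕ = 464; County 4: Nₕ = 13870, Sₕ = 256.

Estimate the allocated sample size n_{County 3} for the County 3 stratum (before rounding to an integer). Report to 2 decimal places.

Neyman allocation: nₕ = n·NₕSₕ / Σⱼ NⱼSⱼ.
Σ NⱼSⱼ = 9108·508 + 11273·517 + 8524·464 + 13870·256 = 1.7960861 × 10^7.
n_{County 3} = 947·9108·508 / (1.7960861 × 10^7) = 243.95.

243.95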